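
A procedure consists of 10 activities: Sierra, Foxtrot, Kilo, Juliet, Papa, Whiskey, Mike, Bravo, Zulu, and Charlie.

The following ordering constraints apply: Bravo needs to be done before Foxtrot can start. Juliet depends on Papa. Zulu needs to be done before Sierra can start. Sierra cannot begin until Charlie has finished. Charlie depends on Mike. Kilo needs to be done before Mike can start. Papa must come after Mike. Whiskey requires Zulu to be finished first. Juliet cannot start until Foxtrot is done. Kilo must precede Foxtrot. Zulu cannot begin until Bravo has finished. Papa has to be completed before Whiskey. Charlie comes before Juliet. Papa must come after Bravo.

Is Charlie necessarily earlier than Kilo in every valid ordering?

No

The constraints actually force Kilo before Charlie (via Kilo → Mike → Charlie), not the other way around.
So Charlie does not have to come before Kilo — it cannot.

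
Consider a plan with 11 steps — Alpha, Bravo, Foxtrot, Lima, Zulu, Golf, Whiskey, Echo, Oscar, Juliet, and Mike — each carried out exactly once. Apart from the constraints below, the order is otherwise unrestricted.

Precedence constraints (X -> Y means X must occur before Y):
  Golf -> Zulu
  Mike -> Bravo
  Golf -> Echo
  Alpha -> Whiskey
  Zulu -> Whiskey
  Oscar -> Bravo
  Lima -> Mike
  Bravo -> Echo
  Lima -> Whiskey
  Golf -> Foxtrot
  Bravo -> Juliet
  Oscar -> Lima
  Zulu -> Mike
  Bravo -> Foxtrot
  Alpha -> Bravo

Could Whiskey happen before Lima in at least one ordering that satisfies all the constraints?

No

There is a dependency chain Lima → Whiskey, so Whiskey always comes after Lima.
So no valid ordering can have Whiskey before Lima.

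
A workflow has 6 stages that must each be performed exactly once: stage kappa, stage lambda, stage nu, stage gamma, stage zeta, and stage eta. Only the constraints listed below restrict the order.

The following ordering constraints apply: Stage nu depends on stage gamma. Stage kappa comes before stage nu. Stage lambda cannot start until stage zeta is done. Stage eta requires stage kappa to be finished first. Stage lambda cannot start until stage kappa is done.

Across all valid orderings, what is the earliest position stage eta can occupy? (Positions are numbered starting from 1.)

2

Working backwards through the constraints from stage eta, its only required predecessor is stage kappa.
So at minimum 1 stage comes before stage eta, putting stage eta no earlier than position 2. That position is achievable by scheduling exactly that predecessor first.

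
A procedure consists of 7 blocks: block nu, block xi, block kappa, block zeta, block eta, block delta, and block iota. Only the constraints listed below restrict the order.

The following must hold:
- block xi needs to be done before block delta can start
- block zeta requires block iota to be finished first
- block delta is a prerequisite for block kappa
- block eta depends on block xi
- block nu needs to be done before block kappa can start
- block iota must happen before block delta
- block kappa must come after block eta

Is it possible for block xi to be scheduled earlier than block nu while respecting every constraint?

Yes

The constraints leave block xi and block nu unordered relative to each other; nothing requires block nu earlier.
That means at least one valid schedule has block xi before block nu.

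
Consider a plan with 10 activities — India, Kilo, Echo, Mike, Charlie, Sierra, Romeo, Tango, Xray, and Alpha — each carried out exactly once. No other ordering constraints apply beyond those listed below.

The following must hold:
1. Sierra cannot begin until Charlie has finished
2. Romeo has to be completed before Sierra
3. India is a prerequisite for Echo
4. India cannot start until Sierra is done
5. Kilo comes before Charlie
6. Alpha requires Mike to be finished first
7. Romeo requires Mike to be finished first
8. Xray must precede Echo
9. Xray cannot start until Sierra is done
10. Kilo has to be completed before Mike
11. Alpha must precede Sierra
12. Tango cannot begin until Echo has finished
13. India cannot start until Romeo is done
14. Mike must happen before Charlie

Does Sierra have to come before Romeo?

No

There is a chain Romeo → Sierra, which puts Romeo before Sierra.
So Sierra does not have to come before Romeo — it cannot.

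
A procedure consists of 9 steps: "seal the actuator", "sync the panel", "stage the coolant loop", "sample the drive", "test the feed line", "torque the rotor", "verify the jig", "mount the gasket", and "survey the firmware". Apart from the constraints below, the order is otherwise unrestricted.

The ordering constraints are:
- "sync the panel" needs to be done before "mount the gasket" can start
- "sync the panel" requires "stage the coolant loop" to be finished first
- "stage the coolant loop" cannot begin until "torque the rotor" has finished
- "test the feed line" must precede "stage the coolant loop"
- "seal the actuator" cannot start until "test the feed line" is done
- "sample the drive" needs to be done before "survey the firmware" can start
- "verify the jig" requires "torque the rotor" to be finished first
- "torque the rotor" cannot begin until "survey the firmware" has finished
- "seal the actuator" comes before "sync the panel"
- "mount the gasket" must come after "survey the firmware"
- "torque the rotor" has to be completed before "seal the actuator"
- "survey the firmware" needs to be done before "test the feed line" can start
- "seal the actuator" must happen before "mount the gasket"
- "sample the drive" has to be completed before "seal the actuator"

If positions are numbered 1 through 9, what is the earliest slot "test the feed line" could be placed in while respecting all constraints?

The steps that are forced before "test the feed line", directly or transitively, are "sample the drive", "survey the firmware". That's 2 steps.
With 2 mandatory predecessors, the earliest "test the feed line" can sit is position 2+1 = 3, and placing just those 2 first achieves it.

3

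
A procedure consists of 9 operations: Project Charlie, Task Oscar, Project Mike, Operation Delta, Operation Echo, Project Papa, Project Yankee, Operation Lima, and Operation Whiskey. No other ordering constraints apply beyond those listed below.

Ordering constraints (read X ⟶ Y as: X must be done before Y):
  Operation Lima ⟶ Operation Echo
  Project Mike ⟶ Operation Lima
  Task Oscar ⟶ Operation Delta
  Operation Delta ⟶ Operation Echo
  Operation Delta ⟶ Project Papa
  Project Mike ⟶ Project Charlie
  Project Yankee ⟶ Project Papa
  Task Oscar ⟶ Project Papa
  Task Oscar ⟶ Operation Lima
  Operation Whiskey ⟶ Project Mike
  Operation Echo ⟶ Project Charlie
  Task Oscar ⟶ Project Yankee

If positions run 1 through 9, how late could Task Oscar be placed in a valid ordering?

Every operation that must follow Task Oscar has to come after it. Tracing all chains starting from Task Oscar, those operations are: Project Charlie, Operation Delta, Operation Echo, Project Papa, Project Yankee, Operation Lima — 6 in total.
With 6 mandatory successors out of 9 operations total, the latest slot for Task Oscar is 9−6 = 3, and it's reachable by doing all non-successors before Task Oscar.

3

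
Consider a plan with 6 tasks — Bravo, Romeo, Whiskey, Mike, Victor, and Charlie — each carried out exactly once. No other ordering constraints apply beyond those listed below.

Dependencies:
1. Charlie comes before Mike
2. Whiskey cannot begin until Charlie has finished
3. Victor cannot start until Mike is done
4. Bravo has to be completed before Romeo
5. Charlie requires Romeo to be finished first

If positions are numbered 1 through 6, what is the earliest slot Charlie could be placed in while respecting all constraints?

Every task that must precede Charlie has to come before it. Tracing all chains that end at Charlie, those tasks are: Bravo, Romeo — 2 in total.
With 2 mandatory predecessors, the earliest Charlie can sit is position 2+1 = 3, and placing just those 2 first achieves it.

3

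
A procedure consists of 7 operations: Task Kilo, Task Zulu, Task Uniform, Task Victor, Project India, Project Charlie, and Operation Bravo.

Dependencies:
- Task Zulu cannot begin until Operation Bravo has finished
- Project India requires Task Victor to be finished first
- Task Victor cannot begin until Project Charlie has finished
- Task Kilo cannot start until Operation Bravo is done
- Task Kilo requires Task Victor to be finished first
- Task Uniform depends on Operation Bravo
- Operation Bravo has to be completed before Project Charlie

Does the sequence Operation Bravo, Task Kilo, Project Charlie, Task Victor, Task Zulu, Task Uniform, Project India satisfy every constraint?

Here Task Victor comes after Task Kilo.
But one of the constraints requires Task Victor before Task Kilo, so this ordering violates it.

No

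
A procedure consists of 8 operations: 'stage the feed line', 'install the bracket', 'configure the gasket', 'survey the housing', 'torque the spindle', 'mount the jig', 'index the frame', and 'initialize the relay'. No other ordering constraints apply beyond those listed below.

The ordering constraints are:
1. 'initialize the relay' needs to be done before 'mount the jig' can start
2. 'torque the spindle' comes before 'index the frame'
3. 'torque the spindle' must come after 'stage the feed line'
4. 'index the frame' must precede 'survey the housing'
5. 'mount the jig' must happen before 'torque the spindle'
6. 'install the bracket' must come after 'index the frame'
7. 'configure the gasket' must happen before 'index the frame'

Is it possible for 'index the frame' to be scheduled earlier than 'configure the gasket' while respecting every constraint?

There is a dependency chain 'configure the gasket' → 'index the frame', so 'index the frame' always comes after 'configure the gasket'.
Hence 'index the frame' can never be scheduled before 'configure the gasket'.

No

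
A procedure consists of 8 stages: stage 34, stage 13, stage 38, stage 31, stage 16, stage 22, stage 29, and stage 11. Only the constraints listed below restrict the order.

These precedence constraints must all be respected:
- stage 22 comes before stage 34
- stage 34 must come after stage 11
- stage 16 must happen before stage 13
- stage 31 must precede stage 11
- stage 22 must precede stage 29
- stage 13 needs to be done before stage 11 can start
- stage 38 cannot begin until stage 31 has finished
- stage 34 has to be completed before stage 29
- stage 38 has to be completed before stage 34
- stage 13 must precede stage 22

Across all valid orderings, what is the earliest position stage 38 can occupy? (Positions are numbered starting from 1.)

The only stage forced before stage 38 (directly or transitively) is stage 31.
With 1 mandatory predecessor, the earliest stage 38 can sit is position 1+1 = 2, and placing just that one first achieves it.

2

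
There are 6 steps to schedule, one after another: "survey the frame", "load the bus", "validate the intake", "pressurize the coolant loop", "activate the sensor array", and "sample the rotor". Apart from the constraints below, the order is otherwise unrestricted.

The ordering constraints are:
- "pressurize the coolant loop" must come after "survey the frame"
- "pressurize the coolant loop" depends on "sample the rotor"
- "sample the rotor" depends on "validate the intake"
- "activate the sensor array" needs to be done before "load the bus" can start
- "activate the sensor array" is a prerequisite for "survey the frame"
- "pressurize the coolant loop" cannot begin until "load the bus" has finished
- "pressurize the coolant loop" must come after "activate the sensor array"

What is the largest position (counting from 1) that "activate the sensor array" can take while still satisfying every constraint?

3

The steps that are forced after "activate the sensor array", directly or by a chain of constraints, are "survey the frame", "load the bus", "pressurize the coolant loop". That's 3 steps.
So at least 3 steps follow "activate the sensor array", putting "activate the sensor array" no later than position 3. That position is achievable by scheduling everything else first.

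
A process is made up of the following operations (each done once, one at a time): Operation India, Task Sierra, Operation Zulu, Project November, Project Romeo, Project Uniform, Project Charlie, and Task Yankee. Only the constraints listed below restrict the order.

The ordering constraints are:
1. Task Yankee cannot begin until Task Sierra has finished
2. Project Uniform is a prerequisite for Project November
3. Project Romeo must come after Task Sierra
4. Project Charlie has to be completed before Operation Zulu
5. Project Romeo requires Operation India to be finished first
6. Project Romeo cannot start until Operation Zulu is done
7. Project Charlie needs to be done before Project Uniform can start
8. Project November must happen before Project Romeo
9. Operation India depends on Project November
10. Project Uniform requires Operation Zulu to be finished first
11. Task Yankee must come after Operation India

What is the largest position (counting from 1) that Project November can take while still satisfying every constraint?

Following every chain forward from Project November, the operations that must come later are Operation India, Project Romeo, Task Yankee — 3 of them.
With 3 mandatory successors out of 8 operations total, the latest slot for Project November is 8−3 = 5, and it's reachable by doing all non-successors before Project November.

5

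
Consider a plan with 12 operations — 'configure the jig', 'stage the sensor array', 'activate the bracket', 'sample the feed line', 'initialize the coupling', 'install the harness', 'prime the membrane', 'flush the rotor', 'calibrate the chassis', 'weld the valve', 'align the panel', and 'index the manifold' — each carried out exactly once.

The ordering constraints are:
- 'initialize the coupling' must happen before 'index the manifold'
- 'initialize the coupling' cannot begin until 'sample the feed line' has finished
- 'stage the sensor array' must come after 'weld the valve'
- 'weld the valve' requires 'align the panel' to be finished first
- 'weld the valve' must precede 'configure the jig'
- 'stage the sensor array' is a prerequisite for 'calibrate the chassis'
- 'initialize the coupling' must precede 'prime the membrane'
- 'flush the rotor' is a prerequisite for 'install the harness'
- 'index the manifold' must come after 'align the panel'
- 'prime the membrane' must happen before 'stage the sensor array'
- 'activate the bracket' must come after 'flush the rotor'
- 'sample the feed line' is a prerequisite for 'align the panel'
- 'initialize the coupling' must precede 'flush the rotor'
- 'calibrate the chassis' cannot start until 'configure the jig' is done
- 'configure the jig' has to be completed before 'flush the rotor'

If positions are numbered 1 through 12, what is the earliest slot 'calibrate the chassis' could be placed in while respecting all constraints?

8

The operations that are forced before 'calibrate the chassis', directly or transitively, are 'configure the jig', 'stage the sensor array', 'sample the feed line', 'initialize the coupling', 'prime the membrane', 'weld the valve', 'align the panel'. That's 7 operations.
So at minimum 7 operations come before 'calibrate the chassis', putting 'calibrate the chassis' no earlier than position 8. That position is achievable by scheduling exactly those predecessors first.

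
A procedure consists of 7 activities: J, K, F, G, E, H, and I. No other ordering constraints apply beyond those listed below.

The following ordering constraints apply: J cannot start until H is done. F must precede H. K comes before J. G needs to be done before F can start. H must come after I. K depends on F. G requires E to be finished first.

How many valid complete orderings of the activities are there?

2 activities have no prerequisites (E, I), so any of them could come first.
Systematically extending each partial ordering one activity at a time and counting, there are 9 complete orderings.

9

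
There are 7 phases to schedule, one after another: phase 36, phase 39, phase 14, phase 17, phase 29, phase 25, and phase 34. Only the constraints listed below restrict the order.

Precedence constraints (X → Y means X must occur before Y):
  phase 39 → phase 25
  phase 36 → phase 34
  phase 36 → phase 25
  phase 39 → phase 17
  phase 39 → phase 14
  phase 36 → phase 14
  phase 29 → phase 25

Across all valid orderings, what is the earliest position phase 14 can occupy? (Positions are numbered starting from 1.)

Working backwards through the constraints from phase 14, its full set of required predecessors is phase 36, phase 39 — 2 of them.
So at minimum 2 phases come before phase 14, putting phase 14 no earlier than position 3. That position is achievable by scheduling exactly those predecessors first.

3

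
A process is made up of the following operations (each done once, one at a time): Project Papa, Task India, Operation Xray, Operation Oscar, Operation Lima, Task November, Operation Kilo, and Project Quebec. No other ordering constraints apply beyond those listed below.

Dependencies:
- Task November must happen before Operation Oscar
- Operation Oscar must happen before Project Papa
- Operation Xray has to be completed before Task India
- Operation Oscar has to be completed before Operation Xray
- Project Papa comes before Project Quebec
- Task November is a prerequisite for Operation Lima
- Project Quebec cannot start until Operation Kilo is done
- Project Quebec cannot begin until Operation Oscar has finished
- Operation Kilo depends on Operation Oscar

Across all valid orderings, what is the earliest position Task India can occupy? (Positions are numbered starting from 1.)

4

Every operation that must precede Task India has to come before it. Tracing all chains that end at Task India, those operations are: Operation Xray, Operation Oscar, Task November — 3 in total.
So at minimum 3 operations come before Task India, putting Task India no earlier than position 4. That position is achievable by scheduling exactly those predecessors first.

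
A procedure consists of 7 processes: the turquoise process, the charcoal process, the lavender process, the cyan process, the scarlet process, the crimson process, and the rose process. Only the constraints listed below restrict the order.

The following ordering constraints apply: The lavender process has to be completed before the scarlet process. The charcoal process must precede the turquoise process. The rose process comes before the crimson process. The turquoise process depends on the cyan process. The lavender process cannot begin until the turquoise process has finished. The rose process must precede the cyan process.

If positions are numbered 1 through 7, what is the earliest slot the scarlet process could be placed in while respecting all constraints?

Every process that must precede the scarlet process has to come before it. Tracing all chains that end at the scarlet process, those processes are: the turquoise process, the charcoal process, the lavender process, the cyan process, the rose process — 5 in total.
With 5 mandatory predecessors, the earliest the scarlet process can sit is position 5+1 = 6, and placing just those 5 first achieves it.

6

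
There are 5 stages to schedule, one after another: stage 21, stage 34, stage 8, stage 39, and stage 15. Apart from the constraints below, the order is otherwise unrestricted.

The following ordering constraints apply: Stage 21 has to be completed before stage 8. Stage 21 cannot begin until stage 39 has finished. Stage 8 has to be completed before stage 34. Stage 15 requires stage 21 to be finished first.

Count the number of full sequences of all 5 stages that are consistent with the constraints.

3

Only stage 39 has no prerequisites, so it must go first.
Systematically extending each partial ordering one stage at a time and counting, there are 3 complete orderings.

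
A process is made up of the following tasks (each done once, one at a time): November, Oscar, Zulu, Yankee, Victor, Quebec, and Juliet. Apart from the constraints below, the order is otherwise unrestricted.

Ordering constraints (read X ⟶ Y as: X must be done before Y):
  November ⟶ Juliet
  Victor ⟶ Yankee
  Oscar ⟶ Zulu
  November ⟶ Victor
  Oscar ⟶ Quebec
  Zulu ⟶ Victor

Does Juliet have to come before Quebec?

Nothing in the constraints links Juliet and Quebec; they are unordered relative to each other.
There exist valid orderings with Quebec before Juliet, so Juliet is not required to come first.

No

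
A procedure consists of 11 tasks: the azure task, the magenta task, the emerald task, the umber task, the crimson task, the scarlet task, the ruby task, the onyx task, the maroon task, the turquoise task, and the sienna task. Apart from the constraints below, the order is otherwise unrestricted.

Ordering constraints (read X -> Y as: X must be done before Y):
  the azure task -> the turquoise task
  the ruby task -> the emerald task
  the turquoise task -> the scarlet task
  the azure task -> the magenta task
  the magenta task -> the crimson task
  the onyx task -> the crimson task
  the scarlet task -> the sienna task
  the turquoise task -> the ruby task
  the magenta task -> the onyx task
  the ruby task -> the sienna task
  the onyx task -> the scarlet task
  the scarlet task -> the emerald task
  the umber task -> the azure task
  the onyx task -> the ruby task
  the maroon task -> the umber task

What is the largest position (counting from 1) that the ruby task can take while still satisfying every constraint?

9

Every task that must follow the ruby task has to come after it. Tracing all chains starting from the ruby task, those tasks are: the emerald task, the sienna task — 2 in total.
With 2 mandatory successors out of 11 tasks total, the latest slot for the ruby task is 11−2 = 9, and it's reachable by doing all non-successors before the ruby task.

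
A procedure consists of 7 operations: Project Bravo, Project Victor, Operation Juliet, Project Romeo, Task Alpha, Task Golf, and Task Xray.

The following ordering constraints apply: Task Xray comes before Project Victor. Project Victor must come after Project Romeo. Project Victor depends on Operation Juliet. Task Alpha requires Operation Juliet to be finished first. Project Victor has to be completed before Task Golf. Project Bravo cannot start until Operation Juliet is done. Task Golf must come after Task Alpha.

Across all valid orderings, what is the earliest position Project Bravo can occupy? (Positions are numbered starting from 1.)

The only operation forced before Project Bravo (directly or transitively) is Operation Juliet.
With 1 mandatory predecessor, the earliest Project Bravo can sit is position 1+1 = 2, and placing just that one first achieves it.

2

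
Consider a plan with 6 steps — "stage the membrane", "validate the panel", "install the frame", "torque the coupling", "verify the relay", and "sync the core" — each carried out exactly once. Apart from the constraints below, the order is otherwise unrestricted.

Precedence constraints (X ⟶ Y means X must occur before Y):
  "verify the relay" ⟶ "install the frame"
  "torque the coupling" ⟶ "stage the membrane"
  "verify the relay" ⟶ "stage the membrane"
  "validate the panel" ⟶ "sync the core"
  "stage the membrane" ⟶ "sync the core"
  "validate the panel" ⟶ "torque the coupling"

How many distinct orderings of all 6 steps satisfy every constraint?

12

2 steps have no prerequisites ("validate the panel", "verify the relay"), so any of them could come first.
Enumerating by repeatedly choosing an available step (one whose prerequisites are all placed) gives 12 distinct complete orderings.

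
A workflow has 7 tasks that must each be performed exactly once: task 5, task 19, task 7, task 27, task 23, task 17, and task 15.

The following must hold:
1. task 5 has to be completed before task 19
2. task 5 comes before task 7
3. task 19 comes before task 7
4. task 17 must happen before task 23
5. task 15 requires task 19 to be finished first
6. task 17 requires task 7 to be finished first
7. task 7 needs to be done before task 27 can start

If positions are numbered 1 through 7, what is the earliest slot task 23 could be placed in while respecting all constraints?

5

Working backwards through the constraints from task 23, its full set of required predecessors is task 5, task 19, task 7, task 17 — 4 of them.
With 4 mandatory predecessors, the earliest task 23 can sit is position 4+1 = 5, and placing just those 4 first achieves it.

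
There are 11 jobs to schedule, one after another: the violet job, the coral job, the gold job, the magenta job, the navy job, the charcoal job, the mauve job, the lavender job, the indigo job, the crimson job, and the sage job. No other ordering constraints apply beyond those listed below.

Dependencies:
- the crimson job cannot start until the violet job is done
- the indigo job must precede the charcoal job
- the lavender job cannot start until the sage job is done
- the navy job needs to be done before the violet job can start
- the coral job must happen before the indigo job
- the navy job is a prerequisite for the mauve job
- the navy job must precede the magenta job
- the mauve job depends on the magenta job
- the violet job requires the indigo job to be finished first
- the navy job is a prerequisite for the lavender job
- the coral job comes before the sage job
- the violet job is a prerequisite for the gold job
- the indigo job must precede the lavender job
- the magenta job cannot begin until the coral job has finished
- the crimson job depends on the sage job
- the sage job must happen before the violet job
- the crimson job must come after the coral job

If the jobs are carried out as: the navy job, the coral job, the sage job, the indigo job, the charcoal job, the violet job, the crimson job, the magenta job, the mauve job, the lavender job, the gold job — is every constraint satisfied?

Checking each listed constraint against this order: for instance, the navy job is in position 1 and the lavender job in position 10, so that constraint holds — and the remaining constraints check out the same way.

Yes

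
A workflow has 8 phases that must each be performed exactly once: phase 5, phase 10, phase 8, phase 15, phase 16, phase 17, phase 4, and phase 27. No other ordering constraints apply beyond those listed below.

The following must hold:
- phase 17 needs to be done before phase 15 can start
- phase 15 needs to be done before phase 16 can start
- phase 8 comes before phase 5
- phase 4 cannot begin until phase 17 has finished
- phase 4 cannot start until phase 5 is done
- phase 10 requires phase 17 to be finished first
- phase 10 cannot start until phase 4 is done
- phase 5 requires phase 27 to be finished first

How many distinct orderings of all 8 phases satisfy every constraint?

The phases with no prerequisites are phase 8, phase 17, phase 27; any of them can be placed first.
Enumerating by repeatedly choosing an available phase (one whose prerequisites are all placed) gives 104 distinct complete orderings.

104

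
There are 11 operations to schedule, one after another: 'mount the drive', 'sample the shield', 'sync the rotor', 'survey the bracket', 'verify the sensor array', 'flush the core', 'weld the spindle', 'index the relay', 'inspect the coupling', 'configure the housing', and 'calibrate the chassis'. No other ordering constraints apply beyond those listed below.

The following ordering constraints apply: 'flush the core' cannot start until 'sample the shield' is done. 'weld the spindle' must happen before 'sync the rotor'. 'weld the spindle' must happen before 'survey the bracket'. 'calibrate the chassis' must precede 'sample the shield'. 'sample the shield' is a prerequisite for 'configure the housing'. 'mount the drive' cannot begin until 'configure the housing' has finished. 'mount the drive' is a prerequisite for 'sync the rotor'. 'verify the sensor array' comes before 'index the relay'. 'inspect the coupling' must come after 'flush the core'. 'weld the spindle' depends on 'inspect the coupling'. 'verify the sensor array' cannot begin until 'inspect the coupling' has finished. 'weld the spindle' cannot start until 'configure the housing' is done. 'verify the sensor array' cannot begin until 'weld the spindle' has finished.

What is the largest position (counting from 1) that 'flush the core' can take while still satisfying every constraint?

5

Following every chain forward from 'flush the core', the operations that must come later are 'sync the rotor', 'survey the bracket', 'verify the sensor array', 'weld the spindle', 'index the relay', 'inspect the coupling' — 6 of them.
With 6 mandatory successors out of 11 operations total, the latest slot for 'flush the core' is 11−6 = 5, and it's reachable by doing all non-successors before 'flush the core'.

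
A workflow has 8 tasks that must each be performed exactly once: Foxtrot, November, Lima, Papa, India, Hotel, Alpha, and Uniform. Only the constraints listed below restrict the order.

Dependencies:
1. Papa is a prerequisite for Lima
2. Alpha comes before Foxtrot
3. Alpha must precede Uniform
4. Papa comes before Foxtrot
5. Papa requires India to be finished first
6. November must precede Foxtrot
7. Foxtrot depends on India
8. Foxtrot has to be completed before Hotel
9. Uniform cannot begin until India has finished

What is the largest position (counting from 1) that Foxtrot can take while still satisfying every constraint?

Following the constraints forward from Foxtrot, its only required successor is Hotel.
So at least 1 task follows Foxtrot, putting Foxtrot no later than position 7. That position is achievable by scheduling everything else first.

7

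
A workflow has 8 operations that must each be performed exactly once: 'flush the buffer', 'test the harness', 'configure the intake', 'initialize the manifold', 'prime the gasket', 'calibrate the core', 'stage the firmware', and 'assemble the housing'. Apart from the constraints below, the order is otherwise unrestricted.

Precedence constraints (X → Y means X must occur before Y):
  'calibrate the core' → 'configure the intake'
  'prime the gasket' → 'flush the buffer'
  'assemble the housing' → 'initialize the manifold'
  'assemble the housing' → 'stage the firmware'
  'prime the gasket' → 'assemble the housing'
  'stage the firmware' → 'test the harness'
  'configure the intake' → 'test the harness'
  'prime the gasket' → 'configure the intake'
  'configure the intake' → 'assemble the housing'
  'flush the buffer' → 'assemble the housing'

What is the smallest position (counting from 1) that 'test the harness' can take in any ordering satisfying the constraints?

The operations that are forced before 'test the harness', directly or transitively, are 'flush the buffer', 'configure the intake', 'prime the gasket', 'calibrate the core', 'stage the firmware', 'assemble the housing'. That's 6 operations.
With 6 mandatory predecessors, the earliest 'test the harness' can sit is position 6+1 = 7, and placing just those 6 first achieves it.

7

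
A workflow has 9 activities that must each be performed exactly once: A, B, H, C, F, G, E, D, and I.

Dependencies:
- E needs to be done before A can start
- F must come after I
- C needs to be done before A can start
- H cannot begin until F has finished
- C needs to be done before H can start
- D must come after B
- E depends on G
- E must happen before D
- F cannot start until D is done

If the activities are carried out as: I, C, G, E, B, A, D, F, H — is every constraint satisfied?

Every stated constraint is respected: I sits at position 1, ahead of F at position 8, and each of the other listed pairs likewise has the predecessor earlier in the sequence.

Yes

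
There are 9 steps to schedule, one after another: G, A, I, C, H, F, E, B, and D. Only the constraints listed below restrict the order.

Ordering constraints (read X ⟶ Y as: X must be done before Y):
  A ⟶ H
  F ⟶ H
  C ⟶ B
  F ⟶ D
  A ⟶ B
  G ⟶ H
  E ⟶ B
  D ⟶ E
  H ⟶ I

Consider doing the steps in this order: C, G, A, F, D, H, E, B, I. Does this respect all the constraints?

Yes

Every stated constraint is respected: C sits at position 1, ahead of B at position 8, and each of the other listed pairs likewise has the predecessor earlier in the sequence.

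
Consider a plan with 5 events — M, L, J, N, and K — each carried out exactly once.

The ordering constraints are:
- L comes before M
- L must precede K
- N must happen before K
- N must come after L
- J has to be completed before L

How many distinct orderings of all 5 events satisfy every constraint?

3

J is the only event with nothing required before it, so every ordering starts there.
Systematically extending each partial ordering one event at a time and counting, there are 3 complete orderings.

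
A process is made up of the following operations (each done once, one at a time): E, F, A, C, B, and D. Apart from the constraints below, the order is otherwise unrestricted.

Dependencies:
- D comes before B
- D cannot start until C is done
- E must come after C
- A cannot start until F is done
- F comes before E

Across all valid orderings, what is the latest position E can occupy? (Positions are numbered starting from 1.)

Nothing depends on E, so it can be the final operation, position 6.

6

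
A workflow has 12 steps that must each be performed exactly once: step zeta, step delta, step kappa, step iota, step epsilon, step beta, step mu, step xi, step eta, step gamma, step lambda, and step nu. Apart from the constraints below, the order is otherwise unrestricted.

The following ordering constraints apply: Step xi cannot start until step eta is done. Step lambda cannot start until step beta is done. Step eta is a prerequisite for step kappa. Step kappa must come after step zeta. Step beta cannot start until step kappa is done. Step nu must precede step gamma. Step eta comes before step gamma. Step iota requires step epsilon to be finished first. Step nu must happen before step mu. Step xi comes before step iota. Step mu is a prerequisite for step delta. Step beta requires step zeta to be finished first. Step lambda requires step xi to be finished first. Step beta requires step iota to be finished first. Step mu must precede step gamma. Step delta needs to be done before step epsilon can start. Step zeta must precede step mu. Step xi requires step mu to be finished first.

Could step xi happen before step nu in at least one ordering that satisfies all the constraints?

The constraints give a chain step nu → step mu → step xi, which forces step nu before step xi.
So no valid ordering can have step xi before step nu.

No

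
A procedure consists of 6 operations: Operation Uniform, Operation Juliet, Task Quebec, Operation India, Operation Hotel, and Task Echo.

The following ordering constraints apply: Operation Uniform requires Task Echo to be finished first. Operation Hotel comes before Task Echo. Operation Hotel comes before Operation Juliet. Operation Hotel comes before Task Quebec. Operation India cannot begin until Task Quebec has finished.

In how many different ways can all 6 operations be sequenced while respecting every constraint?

30

Operation Hotel is the only operation with nothing required before it, so every ordering starts there.
Systematically extending each partial ordering one operation at a time and counting, there are 30 complete orderings.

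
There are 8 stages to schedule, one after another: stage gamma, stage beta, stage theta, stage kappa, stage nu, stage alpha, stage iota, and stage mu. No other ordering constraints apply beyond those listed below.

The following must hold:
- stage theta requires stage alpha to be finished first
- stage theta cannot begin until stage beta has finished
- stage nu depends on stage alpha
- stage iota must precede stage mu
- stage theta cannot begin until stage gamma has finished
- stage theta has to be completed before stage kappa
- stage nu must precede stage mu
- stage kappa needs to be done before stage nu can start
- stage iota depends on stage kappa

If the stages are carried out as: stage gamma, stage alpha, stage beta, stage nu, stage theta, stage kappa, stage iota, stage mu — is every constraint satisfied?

No

Here stage kappa comes after stage nu.
Since stage kappa is required before stage nu, the ordering is invalid.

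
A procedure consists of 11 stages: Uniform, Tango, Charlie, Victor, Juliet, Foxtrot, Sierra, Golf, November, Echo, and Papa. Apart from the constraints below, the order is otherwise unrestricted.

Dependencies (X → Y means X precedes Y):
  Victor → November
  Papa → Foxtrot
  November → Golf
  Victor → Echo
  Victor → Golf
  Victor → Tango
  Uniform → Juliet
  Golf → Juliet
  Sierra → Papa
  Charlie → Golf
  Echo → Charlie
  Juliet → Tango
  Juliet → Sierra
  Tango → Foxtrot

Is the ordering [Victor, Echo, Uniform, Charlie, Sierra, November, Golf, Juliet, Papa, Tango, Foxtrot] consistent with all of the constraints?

Here Juliet comes after Sierra.
Since Juliet is required before Sierra, the ordering is invalid.

No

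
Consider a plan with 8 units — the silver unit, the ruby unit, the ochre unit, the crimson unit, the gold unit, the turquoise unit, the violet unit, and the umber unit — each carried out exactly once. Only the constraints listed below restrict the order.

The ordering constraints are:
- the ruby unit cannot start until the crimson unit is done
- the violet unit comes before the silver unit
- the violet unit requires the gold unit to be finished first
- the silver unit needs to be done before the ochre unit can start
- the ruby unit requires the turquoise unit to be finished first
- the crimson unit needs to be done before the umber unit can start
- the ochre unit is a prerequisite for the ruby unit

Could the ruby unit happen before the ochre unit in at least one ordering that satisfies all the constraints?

Following the ochre unit → the ruby unit, the ochre unit must precede the ruby unit in every valid ordering.
So no valid ordering can have the ruby unit before the ochre unit.

No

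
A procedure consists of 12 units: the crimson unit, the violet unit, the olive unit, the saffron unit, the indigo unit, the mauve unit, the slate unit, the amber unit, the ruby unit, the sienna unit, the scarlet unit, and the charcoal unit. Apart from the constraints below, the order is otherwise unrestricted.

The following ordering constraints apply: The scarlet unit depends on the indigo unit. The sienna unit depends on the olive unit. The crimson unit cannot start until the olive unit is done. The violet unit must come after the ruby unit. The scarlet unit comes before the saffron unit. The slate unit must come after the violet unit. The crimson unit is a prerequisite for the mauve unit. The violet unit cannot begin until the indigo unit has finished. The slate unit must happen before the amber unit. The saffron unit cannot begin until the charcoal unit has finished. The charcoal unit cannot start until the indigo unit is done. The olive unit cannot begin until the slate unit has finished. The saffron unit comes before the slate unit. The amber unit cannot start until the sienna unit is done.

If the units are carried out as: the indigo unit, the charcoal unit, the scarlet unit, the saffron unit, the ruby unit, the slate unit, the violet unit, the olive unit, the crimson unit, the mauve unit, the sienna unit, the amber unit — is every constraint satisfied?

No

In the proposed order, the slate unit appears before the violet unit.
But one of the constraints requires the violet unit before the slate unit, so this ordering violates it.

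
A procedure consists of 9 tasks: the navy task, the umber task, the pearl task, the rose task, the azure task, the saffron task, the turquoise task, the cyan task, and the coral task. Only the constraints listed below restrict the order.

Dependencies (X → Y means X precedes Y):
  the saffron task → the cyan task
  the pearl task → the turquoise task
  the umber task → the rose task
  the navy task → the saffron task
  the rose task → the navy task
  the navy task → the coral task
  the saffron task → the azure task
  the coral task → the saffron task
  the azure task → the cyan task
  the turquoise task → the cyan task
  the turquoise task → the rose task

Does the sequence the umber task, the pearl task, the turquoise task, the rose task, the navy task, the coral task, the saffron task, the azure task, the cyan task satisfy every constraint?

Yes

Every stated constraint is respected: the turquoise task sits at position 3, ahead of the cyan task at position 9, and each of the other listed pairs likewise has the predecessor earlier in the sequence.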